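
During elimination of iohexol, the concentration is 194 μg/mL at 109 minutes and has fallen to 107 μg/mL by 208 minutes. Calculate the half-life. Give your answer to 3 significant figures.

Over Δt = 208 − 109 = 99 minutes, the level fell by a factor of 194/107 ≈ 1.8131.
n = log₂(1.8131) ≈ 0.85845 half-lives, so t½ = 99/0.85845 ≈ 115.32 minutes.

115 minutes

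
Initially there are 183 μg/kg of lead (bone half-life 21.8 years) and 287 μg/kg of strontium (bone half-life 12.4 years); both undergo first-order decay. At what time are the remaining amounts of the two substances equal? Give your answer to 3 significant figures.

18.7 years

Set 183·(1/2)^(t/21.8) = 287·(1/2)^(t/12.4).
Taking log₂: log₂(183/287) = t·(1/21.8 − 1/12.4).
log₂(0.63763) = -0.64921; 1/21.8 − 1/12.4 = -0.034774.
t = -0.64921 / -0.034774 ≈ 18.67 years.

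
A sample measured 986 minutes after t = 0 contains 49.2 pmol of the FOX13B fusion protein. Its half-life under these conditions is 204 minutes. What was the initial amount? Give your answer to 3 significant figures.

1400 pmol

Number of half-lives elapsed: n = 986/204 ≈ 4.8333.
A₀ = A × 2^n = 49.2 × 2^4.8333 = 49.2 × 28.509 ≈ 1402.6 pmol.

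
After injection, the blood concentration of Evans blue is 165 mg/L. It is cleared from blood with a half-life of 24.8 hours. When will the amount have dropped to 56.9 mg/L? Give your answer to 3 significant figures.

38.1 hours

Fraction remaining = 56.9/165 ≈ 0.34485.
n = log₂(165/56.9) = ln(2.8998)/ln 2 ≈ 1.536 half-lives.
t = n × t½ = 1.536 × 24.8 ≈ 38.092 hours.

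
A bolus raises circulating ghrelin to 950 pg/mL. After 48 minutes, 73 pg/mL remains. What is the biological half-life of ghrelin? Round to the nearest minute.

13 minutes

A/A₀ = 73/950 ≈ 0.076842.
n = log₂(13.014) ≈ 3.702 half-lives elapsed in 48 minutes.
t½ = 48/3.702 ≈ 12.966 minutes.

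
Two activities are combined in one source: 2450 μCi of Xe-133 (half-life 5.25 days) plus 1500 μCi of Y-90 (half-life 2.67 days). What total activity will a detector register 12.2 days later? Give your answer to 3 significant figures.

553 μCi

Xe-133: 2450 × (1/2)^(12.2/5.25) = 2450 × (1/2)^2.3238 ≈ 489.36 μCi.
Y-90: 1500 × (1/2)^(12.2/2.67) = 1500 × (1/2)^4.5693 ≈ 63.183 μCi.
Total = 489.36 + 63.183 ≈ 552.54 μCi.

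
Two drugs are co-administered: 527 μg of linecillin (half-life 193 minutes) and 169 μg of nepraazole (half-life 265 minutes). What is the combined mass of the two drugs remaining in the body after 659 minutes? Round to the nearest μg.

80 μg

linecillin: 527 × (1/2)^(659/193) = 527 × (1/2)^3.4145 ≈ 49.424 μg.
nepraazole: 169 × (1/2)^(659/265) = 169 × (1/2)^2.4868 ≈ 30.15 μg.
Total = 49.424 + 30.15 ≈ 79.574 μg.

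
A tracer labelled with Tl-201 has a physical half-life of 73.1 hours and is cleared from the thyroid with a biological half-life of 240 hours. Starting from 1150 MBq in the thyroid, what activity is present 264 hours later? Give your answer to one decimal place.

43.9 MBq

1/t_eff = 1/t_phys + 1/t_biol = 1/73.1 + 1/240 = 0.017847 per hour.
t_eff = 73.1 × 240 / (73.1 + 240) ≈ 56.033 hours.
Remaining = 1150 × (1/2)^(264/56.033) = 1150 × (1/2)^4.7115 ≈ 43.893 MBq.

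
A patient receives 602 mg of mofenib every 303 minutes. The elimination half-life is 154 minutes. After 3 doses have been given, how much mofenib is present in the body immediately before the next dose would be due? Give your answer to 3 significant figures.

203 mg

The 3 doses were given 909, 606, 303 minutes ago.
Total = 602·(1/2)^(909/154) + 602·(1/2)^(606/154) + 602·(1/2)^(303/154)
      = 10.063 + 39.357 + 153.93 ≈ 203.35 mg.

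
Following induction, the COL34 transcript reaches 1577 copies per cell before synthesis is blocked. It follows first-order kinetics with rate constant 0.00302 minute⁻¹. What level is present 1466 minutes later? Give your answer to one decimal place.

18.8 copies per cell

t½ = ln 2 / λ = 0.69315 / 0.00302 ≈ 229.52 minutes.
Number of half-lives: n = 1466/229.52 ≈ 6.3873.
Remaining = 1577 × (1/2)^6.3873 = 1577 × 0.011946 ≈ 18.84 copies per cell.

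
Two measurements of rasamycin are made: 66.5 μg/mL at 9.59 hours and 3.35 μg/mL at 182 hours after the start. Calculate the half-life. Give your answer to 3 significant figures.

40.0 hours

Over Δt = 182 − 9.59 = 172.41 hours, the level fell by a factor of 66.5/3.35 ≈ 19.851.
n = log₂(19.851) ≈ 4.3111 half-lives, so t½ = 172.41/4.3111 ≈ 39.992 hours.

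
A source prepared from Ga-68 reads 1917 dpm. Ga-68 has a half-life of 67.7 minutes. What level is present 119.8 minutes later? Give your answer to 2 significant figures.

Number of half-lives: n = 119.8/67.7 ≈ 1.7696.
Remaining = 1917 × (1/2)^1.7696 = 1917 × 0.2933 ≈ 562.25 dpm.

560 dpm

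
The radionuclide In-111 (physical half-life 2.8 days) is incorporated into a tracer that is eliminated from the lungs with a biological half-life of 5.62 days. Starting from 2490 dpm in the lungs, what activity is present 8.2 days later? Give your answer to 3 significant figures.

119 dpm

1/t_eff = 1/t_phys + 1/t_biol = 1/2.8 + 1/5.62 = 0.53508 per day.
t_eff = 2.8 × 5.62 / (2.8 + 5.62) ≈ 1.8689 days.
Remaining = 2490 × (1/2)^(8.2/1.8689) = 2490 × (1/2)^4.3876 ≈ 118.96 dpm.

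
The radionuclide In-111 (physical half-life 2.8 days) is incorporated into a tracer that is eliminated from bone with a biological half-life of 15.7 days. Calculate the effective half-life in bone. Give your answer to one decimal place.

1/t_eff = 1/t_phys + 1/t_biol = 1/2.8 + 1/15.7 = 0.42084 per day.
t_eff = 2.8 × 15.7 / (2.8 + 15.7) ≈ 2.3762 days.

2.4 days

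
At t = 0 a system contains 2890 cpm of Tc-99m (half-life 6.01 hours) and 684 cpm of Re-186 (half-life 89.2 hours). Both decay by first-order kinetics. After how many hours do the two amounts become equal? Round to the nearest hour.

Set 2890·(1/2)^(t/6.01) = 684·(1/2)^(t/89.2).
Taking log₂: log₂(2890/684) = t·(1/6.01 − 1/89.2).
log₂(4.2251) = 2.079; 1/6.01 − 1/89.2 = 0.15518.
t = 2.079 / 0.15518 ≈ 13.397 hours.

13 hours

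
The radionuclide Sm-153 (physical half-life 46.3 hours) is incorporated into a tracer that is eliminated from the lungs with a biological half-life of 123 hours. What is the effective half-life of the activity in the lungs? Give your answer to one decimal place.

33.6 hours

1/t_eff = 1/t_phys + 1/t_biol = 1/46.3 + 1/123 = 0.029728 per hour.
t_eff = 46.3 × 123 / (46.3 + 123) ≈ 33.638 hours.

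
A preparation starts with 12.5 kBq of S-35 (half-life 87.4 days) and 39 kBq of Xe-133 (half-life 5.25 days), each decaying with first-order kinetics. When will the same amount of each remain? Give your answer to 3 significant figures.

Set 12.5·(1/2)^(t/87.4) = 39·(1/2)^(t/5.25).
Taking log₂: log₂(12.5/39) = t·(1/87.4 − 1/5.25).
log₂(0.32051) = -1.6415; 1/87.4 − 1/5.25 = -0.17903.
t = -1.6415 / -0.17903 ≈ 9.1689 days.

9.17 days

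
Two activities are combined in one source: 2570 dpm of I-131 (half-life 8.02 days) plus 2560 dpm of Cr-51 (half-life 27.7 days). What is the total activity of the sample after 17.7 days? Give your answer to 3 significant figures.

2200 dpm

I-131: 2570 × (1/2)^(17.7/8.02) = 2570 × (1/2)^2.207 ≈ 556.63 dpm.
Cr-51: 2560 × (1/2)^(17.7/27.7) = 2560 × (1/2)^0.63899 ≈ 1643.9 dpm.
Total = 556.63 + 1643.9 ≈ 2200.6 dpm.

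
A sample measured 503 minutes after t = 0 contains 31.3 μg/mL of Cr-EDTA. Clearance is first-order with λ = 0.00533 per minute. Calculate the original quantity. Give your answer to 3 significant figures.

t½ = ln 2 / λ = 0.69315 / 0.00533 ≈ 130.05 minutes.
Number of half-lives elapsed: n = 503/130.05 ≈ 3.8679.
A₀ = A × 2^n = 31.3 × 2^3.8679 = 31.3 × 14.6 ≈ 456.97 μg/mL.

457 μg/mL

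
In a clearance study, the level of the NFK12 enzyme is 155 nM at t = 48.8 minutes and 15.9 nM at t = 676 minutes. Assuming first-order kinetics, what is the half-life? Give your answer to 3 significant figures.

191 minutes

Over Δt = 676 − 48.8 = 627.2 minutes, the level fell by a factor of 155/15.9 ≈ 9.7484.
n = log₂(9.7484) ≈ 3.2852 half-lives, so t½ = 627.2/3.2852 ≈ 190.92 minutes.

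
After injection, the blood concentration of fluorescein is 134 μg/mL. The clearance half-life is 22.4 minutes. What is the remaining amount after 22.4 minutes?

67 μg/mL

Elapsed time is 1 half-life (22.4/22.4).
Each half-life halves the amount: 134 × (1/2)^1 = 134/2 = 67 μg/mL.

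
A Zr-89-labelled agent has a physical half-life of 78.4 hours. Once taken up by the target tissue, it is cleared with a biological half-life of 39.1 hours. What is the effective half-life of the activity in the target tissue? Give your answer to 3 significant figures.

26.1 hours

1/t_eff = 1/t_phys + 1/t_biol = 1/78.4 + 1/39.1 = 0.038331 per hour.
t_eff = 78.4 × 39.1 / (78.4 + 39.1) ≈ 26.089 hours.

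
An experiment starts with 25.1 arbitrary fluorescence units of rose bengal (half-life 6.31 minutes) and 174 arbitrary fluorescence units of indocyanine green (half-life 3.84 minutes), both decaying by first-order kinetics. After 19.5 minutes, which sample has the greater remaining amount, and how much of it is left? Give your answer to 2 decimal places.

indocyanine green, 5.15 arbitrary fluorescence units

rose bengal: 25.1 × (1/2)^3.0903 ≈ 2.9471 arbitrary fluorescence units.
indocyanine green: 174 × (1/2)^5.0781 ≈ 5.1509 arbitrary fluorescence units.
Indocyanine green has more remaining, at ≈ 5.1509 arbitrary fluorescence units.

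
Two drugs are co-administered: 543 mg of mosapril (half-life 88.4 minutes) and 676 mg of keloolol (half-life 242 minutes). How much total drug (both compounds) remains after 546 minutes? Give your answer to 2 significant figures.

150 mg

mosapril: 543 × (1/2)^(546/88.4) = 543 × (1/2)^6.1765 ≈ 7.5075 mg.
keloolol: 676 × (1/2)^(546/242) = 676 × (1/2)^2.2562 ≈ 141.5 mg.
Total = 7.5075 + 141.5 ≈ 149.01 mg.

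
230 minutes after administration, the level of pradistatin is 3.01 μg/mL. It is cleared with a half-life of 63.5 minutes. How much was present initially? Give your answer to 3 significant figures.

Number of half-lives elapsed: n = 230/63.5 ≈ 3.622.
A₀ = A × 2^n = 3.01 × 2^3.622 = 3.01 × 12.312 ≈ 37.061 μg/mL.

37.1 μg/mL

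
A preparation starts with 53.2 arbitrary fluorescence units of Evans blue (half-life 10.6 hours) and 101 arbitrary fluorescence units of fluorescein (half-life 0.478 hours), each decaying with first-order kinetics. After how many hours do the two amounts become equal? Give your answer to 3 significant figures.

0.463 hours

Set 53.2·(1/2)^(t/10.6) = 101·(1/2)^(t/0.478).
Taking log₂: log₂(53.2/101) = t·(1/10.6 − 1/0.478).
log₂(0.52673) = -0.92486; 1/10.6 − 1/0.478 = -1.9977.
t = -0.92486 / -1.9977 ≈ 0.46296 hours.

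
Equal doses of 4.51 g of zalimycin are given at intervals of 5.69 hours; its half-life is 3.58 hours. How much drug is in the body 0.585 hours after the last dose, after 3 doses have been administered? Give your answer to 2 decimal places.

The 3 doses were given 11.965, 6.275, 0.585 hours ago.
Total = 4.51·(1/2)^(11.965/3.58) + 4.51·(1/2)^(6.275/3.58) + 4.51·(1/2)^(0.585/3.58)
      = 0.44471 + 1.3382 + 4.027 ≈ 5.81 g.

5.81 g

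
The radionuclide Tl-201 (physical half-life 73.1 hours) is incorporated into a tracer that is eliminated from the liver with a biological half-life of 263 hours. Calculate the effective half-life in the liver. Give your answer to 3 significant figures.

1/t_eff = 1/t_phys + 1/t_biol = 1/73.1 + 1/263 = 0.017482 per hour.
t_eff = 73.1 × 263 / (73.1 + 263) ≈ 57.201 hours.

57.2 hours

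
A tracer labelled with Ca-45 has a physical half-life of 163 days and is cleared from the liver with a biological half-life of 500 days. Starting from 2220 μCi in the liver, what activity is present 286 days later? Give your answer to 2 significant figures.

440 μCi

1/t_eff = 1/t_phys + 1/t_biol = 1/163 + 1/500 = 0.008135 per day.
t_eff = 163 × 500 / (163 + 500) ≈ 122.93 days.
Remaining = 2220 × (1/2)^(286/122.93) = 2220 × (1/2)^2.3266 ≈ 442.56 μCi.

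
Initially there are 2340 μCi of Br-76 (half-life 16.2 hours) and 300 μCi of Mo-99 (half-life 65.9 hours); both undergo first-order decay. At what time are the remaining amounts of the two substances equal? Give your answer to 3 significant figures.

Set 2340·(1/2)^(t/16.2) = 300·(1/2)^(t/65.9).
Taking log₂: log₂(2340/300) = t·(1/16.2 − 1/65.9).
log₂(7.8) = 2.9635; 1/16.2 − 1/65.9 = 0.046554.
t = 2.9635 / 0.046554 ≈ 63.657 hours.

63.7 hours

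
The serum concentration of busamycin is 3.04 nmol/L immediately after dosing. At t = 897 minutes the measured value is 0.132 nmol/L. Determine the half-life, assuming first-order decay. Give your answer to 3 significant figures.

A/A₀ = 0.132/3.04 ≈ 0.043421.
n = log₂(23.03) ≈ 4.5255 half-lives elapsed in 897 minutes.
t½ = 897/4.5255 ≈ 198.21 minutes.

198 minutes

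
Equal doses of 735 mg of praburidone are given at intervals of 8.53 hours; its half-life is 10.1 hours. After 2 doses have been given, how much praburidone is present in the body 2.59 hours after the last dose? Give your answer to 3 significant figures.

The 2 doses were given 11.12, 2.59 hours ago.
Total = 735·(1/2)^(11.12/10.1) + 735·(1/2)^(2.59/10.1)
      = 342.65 + 615.31 ≈ 957.96 mg.

958 mg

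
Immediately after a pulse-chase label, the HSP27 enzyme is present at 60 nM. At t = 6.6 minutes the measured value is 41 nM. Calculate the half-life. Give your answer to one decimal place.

12.0 minutes

A/A₀ = 41/60 ≈ 0.68333.
n = log₂(1.4634) ≈ 0.54934 half-lives elapsed in 6.6 minutes.
t½ = 6.6/0.54934 ≈ 12.014 minutes.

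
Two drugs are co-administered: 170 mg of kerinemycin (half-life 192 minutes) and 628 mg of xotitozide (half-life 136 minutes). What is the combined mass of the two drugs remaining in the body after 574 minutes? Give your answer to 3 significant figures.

55.1 mg

kerinemycin: 170 × (1/2)^(574/192) = 170 × (1/2)^2.9896 ≈ 21.404 mg.
xotitozide: 628 × (1/2)^(574/136) = 628 × (1/2)^4.2206 ≈ 33.685 mg.
Total = 21.404 + 33.685 ≈ 55.089 mg.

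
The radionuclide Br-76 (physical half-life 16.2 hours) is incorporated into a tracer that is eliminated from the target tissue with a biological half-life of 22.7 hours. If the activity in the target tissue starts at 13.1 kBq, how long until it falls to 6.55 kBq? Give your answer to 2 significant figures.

9.5 hours

1/t_eff = 1/t_phys + 1/t_biol = 1/16.2 + 1/22.7 = 0.10578 per hour.
t_eff = 16.2 × 22.7 / (16.2 + 22.7) ≈ 9.4535 hours.
n = log₂(13.1/6.55) ≈ 1; t = 1 × 9.4535 ≈ 9.4535 hours.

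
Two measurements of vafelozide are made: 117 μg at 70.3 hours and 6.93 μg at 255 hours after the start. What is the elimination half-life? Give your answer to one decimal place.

45.3 hours

Over Δt = 255 − 70.3 = 184.7 hours, the level fell by a factor of 117/6.93 ≈ 16.883.
n = log₂(16.883) ≈ 4.0775 half-lives, so t½ = 184.7/4.0775 ≈ 45.297 hours.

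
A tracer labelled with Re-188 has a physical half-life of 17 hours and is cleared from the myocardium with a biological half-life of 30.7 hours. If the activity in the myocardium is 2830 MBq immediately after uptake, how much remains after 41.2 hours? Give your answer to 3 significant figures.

208 MBq

1/t_eff = 1/t_phys + 1/t_biol = 1/17 + 1/30.7 = 0.091397 per hour.
t_eff = 17 × 30.7 / (17 + 30.7) ≈ 10.941 hours.
Remaining = 2830 × (1/2)^(41.2/10.941) = 2830 × (1/2)^3.7655 ≈ 208.09 MBq.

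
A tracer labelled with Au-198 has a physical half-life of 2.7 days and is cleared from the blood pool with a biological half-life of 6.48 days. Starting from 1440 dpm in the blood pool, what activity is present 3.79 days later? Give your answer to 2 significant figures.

360 dpm

1/t_eff = 1/t_phys + 1/t_biol = 1/2.7 + 1/6.48 = 0.52469 per day.
t_eff = 2.7 × 6.48 / (2.7 + 6.48) ≈ 1.9059 days.
Remaining = 1440 × (1/2)^(3.79/1.9059) = 1440 × (1/2)^1.9886 ≈ 362.86 dpm.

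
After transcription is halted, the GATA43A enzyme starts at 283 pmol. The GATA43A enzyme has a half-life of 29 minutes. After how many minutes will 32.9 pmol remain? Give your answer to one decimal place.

Fraction remaining = 32.9/283 ≈ 0.11625.
n = log₂(283/32.9) = ln(8.6018)/ln 2 ≈ 3.1046 half-lives.
t = n × t½ = 3.1046 × 29 ≈ 90.035 minutes.

90.0 minutes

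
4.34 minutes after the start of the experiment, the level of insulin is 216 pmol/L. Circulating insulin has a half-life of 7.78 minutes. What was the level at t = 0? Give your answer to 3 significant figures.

318 pmol/L

Number of half-lives elapsed: n = 4.34/7.78 ≈ 0.55784.
A₀ = A × 2^n = 216 × 2^0.55784 = 216 × 1.4721 ≈ 317.97 pmol/L.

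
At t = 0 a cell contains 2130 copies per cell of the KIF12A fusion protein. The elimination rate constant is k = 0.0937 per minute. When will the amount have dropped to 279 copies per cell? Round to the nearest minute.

22 minutes

t½ = ln 2 / k = 0.69315 / 0.0937 ≈ 7.3975 minutes.
Fraction remaining = 279/2130 ≈ 0.13099.
n = log₂(2130/279) = ln(7.6344)/ln 2 ≈ 2.9325 half-lives.
t = n × t½ = 2.9325 × 7.3975 ≈ 21.693 minutes.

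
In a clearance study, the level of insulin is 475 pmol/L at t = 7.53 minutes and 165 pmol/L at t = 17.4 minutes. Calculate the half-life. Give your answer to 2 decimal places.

Over Δt = 17.4 − 7.53 = 9.87 minutes, the level fell by a factor of 475/165 ≈ 2.8788.
n = log₂(2.8788) ≈ 1.5255 half-lives, so t½ = 9.87/1.5255 ≈ 6.4702 minutes.

6.47 minutes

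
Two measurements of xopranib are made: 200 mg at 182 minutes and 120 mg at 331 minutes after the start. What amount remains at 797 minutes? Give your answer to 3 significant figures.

Over Δt = 331 − 182 = 149 minutes, the level fell by a factor of 200/120 ≈ 1.6667.
n = log₂(1.6667) ≈ 0.73697 half-lives, so t½ = 149/0.73697 ≈ 202.18 minutes.
From t = 331 to t = 797: 120 × (1/2)^((797−331)/202.18) ≈ 24.285 mg.

24.3 mg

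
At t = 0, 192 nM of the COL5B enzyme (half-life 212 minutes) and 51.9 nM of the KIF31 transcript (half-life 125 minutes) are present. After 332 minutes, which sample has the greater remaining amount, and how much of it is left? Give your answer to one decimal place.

COL5B enzyme: 192 × (1/2)^1.566 ≈ 64.845 nM.
KIF31 transcript: 51.9 × (1/2)^2.656 ≈ 8.2344 nM.
COL5B enzyme has more remaining, at ≈ 64.845 nM.

COL5B enzyme, 64.8 nM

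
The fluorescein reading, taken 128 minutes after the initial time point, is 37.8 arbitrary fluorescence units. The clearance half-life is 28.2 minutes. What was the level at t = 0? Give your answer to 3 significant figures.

Number of half-lives elapsed: n = 128/28.2 ≈ 4.539.
A₀ = A × 2^n = 37.8 × 2^4.539 = 37.8 × 23.248 ≈ 878.76 arbitrary fluorescence units.

879 arbitrary fluorescence units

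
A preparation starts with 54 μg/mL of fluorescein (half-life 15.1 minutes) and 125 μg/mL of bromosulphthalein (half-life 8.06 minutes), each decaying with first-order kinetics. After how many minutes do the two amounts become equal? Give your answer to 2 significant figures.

21 minutes

Set 54·(1/2)^(t/15.1) = 125·(1/2)^(t/8.06).
Taking log₂: log₂(54/125) = t·(1/15.1 − 1/8.06).
log₂(0.432) = -1.2109; 1/15.1 − 1/8.06 = -0.057844.
t = -1.2109 / -0.057844 ≈ 20.934 minutes.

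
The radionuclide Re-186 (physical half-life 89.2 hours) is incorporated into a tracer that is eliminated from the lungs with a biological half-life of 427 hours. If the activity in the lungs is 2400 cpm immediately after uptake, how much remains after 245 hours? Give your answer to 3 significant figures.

240 cpm

1/t_eff = 1/t_phys + 1/t_biol = 1/89.2 + 1/427 = 0.013553 per hour.
t_eff = 89.2 × 427 / (89.2 + 427) ≈ 73.786 hours.
Remaining = 2400 × (1/2)^(245/73.786) = 2400 × (1/2)^3.3204 ≈ 240.25 cpm.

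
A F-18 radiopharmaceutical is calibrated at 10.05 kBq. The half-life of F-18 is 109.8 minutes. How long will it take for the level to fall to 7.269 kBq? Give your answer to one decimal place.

51.3 minutes

Fraction remaining = 7.269/10.05 ≈ 0.72328.
n = log₂(10.05/7.269) = ln(1.3826)/ln 2 ≈ 0.46737 half-lives.
t = n × t½ = 0.46737 × 109.8 ≈ 51.317 minutes.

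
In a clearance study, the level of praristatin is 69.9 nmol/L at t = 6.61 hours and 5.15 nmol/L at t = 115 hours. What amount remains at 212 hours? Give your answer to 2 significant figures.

Over Δt = 115 − 6.61 = 108.39 hours, the level fell by a factor of 69.9/5.15 ≈ 13.573.
n = log₂(13.573) ≈ 3.7626 half-lives, so t½ = 108.39/3.7626 ≈ 28.807 hours.
From t = 115 to t = 212: 5.15 × (1/2)^((212−115)/28.807) ≈ 0.49907 nmol/L.

0.50 nmol/L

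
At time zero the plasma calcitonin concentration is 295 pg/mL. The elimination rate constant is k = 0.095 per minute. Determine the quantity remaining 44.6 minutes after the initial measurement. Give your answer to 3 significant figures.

4.26 pg/mL

t½ = ln 2 / k = 0.69315 / 0.095 ≈ 7.2963 minutes.
Number of half-lives: n = 44.6/7.2963 ≈ 6.1127.
Remaining = 295 × (1/2)^6.1127 = 295 × 0.014451 ≈ 4.263 pg/mL.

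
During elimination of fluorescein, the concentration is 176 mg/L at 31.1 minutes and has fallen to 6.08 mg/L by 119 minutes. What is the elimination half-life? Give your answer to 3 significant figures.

18.1 minutes

Over Δt = 119 − 31.1 = 87.9 minutes, the level fell by a factor of 176/6.08 ≈ 28.947.
n = log₂(28.947) ≈ 4.8554 half-lives, so t½ = 87.9/4.8554 ≈ 18.104 minutes.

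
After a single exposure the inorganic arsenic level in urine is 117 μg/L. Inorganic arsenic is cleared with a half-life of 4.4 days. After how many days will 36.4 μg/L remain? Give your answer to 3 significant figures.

7.41 days

Fraction remaining = 36.4/117 ≈ 0.31111.
n = log₂(117/36.4) = ln(3.2143)/ln 2 ≈ 1.6845 half-lives.
t = n × t½ = 1.6845 × 4.4 ≈ 7.4118 days.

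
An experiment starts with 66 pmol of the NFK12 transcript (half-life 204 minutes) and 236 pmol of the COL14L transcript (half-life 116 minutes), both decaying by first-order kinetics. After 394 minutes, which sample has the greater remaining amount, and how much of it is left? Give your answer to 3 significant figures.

COL14L transcript, 22.4 pmol

NFK12 transcript: 66 × (1/2)^1.9314 ≈ 17.304 pmol.
COL14L transcript: 236 × (1/2)^3.3966 ≈ 22.41 pmol.
COL14L transcript has more remaining, at ≈ 22.41 pmol.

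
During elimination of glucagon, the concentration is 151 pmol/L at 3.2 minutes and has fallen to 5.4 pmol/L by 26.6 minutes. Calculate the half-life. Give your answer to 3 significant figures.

Over Δt = 26.6 − 3.2 = 23.4 minutes, the level fell by a factor of 151/5.4 ≈ 27.963.
n = log₂(27.963) ≈ 4.8054 half-lives, so t½ = 23.4/4.8054 ≈ 4.8695 minutes.

4.87 minutes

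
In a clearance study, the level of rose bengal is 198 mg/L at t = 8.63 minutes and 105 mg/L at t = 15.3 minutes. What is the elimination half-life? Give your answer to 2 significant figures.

7.3 minutes

Over Δt = 15.3 − 8.63 = 6.67 minutes, the level fell by a factor of 198/105 ≈ 1.8857.
n = log₂(1.8857) ≈ 0.91511 half-lives, so t½ = 6.67/0.91511 ≈ 7.2887 minutes.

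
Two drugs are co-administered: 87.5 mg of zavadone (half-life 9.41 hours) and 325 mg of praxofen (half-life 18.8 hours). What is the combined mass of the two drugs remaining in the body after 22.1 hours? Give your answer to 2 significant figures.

160 mg

zavadone: 87.5 × (1/2)^(22.1/9.41) = 87.5 × (1/2)^2.3486 ≈ 17.18 mg.
praxofen: 325 × (1/2)^(22.1/18.8) = 325 × (1/2)^1.1755 ≈ 143.88 mg.
Total = 17.18 + 143.88 ≈ 161.06 mg.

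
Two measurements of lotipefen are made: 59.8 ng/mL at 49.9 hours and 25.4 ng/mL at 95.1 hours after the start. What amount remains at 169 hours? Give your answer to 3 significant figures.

6.26 ng/mL

Over Δt = 95.1 − 49.9 = 45.2 hours, the level fell by a factor of 59.8/25.4 ≈ 2.3543.
n = log₂(2.3543) ≈ 1.2353 half-lives, so t½ = 45.2/1.2353 ≈ 36.59 hours.
From t = 95.1 to t = 169: 25.4 × (1/2)^((169−95.1)/36.59) ≈ 6.2639 ng/mL.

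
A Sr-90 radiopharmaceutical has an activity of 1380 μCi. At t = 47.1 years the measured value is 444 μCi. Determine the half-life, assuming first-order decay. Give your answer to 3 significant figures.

28.8 years

A/A₀ = 444/1380 ≈ 0.32174.
n = log₂(3.1081) ≈ 1.636 half-lives elapsed in 47.1 years.
t½ = 47.1/1.636 ≈ 28.789 years.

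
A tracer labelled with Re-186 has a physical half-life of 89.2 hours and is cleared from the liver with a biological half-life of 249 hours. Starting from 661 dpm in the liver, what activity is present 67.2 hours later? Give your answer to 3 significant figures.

1/t_eff = 1/t_phys + 1/t_biol = 1/89.2 + 1/249 = 0.015227 per hour.
t_eff = 89.2 × 249 / (89.2 + 249) ≈ 65.674 hours.
Remaining = 661 × (1/2)^(67.2/65.674) = 661 × (1/2)^1.0232 ≈ 325.22 dpm.

325 dpm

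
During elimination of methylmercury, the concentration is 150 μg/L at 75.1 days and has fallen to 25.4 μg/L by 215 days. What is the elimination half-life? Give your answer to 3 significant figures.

Over Δt = 215 − 75.1 = 139.9 days, the level fell by a factor of 150/25.4 ≈ 5.9055.
n = log₂(5.9055) ≈ 2.5621 half-lives, so t½ = 139.9/2.5621 ≈ 54.604 days.

54.6 days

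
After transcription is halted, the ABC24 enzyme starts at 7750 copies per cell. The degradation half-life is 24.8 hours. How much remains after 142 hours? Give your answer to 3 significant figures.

Number of half-lives: n = 142/24.8 ≈ 5.7258.
Remaining = 7750 × (1/2)^5.7258 = 7750 × 0.018896 ≈ 146.44 copies per cell.

146 copies per cell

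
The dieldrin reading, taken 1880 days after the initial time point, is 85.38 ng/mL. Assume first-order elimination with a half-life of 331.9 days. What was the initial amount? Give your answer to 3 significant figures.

4330 ng/mL

Number of half-lives elapsed: n = 1880/331.9 ≈ 5.6644.
A₀ = A × 2^n = 85.38 × 2^5.6644 = 85.38 × 50.716 ≈ 4330.1 ng/mL.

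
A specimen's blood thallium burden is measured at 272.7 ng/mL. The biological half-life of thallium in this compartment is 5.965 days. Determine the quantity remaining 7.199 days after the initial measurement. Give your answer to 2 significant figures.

Number of half-lives: n = 7.199/5.965 ≈ 1.2069.
Remaining = 272.7 × (1/2)^1.2069 = 272.7 × 0.43321 ≈ 118.14 ng/mL.

120 ng/mL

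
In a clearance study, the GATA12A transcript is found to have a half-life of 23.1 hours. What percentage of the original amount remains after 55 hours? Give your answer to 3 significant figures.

19.2%

n = 55/23.1 ≈ 2.381 half-lives.
Fraction remaining = (1/2)^2.381 ≈ 0.19198, i.e. 19.198%.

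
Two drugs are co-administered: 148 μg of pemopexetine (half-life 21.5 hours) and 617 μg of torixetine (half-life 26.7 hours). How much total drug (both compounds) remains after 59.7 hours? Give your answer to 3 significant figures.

pemopexetine: 148 × (1/2)^(59.7/21.5) = 148 × (1/2)^2.7767 ≈ 21.596 μg.
torixetine: 617 × (1/2)^(59.7/26.7) = 617 × (1/2)^2.236 ≈ 130.98 μg.
Total = 21.596 + 130.98 ≈ 152.57 μg.

153 μg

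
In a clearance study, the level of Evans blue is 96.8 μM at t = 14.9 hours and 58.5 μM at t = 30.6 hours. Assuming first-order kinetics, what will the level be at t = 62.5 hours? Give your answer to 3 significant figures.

21.0 μM

Over Δt = 30.6 − 14.9 = 15.7 hours, the level fell by a factor of 96.8/58.5 ≈ 1.6547.
n = log₂(1.6547) ≈ 0.72657 half-lives, so t½ = 15.7/0.72657 ≈ 21.608 hours.
From t = 30.6 to t = 62.5: 58.5 × (1/2)^((62.5−30.6)/21.608) ≈ 21.026 μM.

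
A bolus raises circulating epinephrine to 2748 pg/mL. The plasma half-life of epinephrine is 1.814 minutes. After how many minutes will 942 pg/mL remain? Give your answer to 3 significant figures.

Fraction remaining = 942/2748 ≈ 0.34279.
n = log₂(2748/942) = ln(2.9172)/ln 2 ≈ 1.5446 half-lives.
t = n × t½ = 1.5446 × 1.814 ≈ 2.8019 minutes.

2.80 minutes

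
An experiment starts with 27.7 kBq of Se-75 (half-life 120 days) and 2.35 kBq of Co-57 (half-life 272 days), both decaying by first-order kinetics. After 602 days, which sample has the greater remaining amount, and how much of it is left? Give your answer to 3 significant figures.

Se-75, 0.856 kBq

Se-75: 27.7 × (1/2)^5.0167 ≈ 0.85568 kBq.
Co-57: 2.35 × (1/2)^2.2132 ≈ 0.50678 kBq.
Se-75 has more remaining, at ≈ 0.85568 kBq.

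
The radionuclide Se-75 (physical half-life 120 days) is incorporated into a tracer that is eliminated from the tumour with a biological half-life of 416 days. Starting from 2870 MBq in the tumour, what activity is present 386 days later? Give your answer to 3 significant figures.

162 MBq

1/t_eff = 1/t_phys + 1/t_biol = 1/120 + 1/416 = 0.010737 per day.
t_eff = 120 × 416 / (120 + 416) ≈ 93.134 days.
Remaining = 2870 × (1/2)^(386/93.134) = 2870 × (1/2)^4.1446 ≈ 162.27 MBq.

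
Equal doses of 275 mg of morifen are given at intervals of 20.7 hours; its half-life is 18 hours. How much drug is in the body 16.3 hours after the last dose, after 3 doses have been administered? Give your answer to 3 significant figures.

The 3 doses were given 57.7, 37, 16.3 hours ago.
Total = 275·(1/2)^(57.7/18) + 275·(1/2)^(37/18) + 275·(1/2)^(16.3/18)
      = 29.81 + 66.153 + 146.8 ≈ 242.77 mg.

243 mg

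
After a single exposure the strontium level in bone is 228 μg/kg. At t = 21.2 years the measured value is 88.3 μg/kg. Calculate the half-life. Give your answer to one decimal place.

A/A₀ = 88.3/228 ≈ 0.38728.
n = log₂(2.5821) ≈ 1.3685 half-lives elapsed in 21.2 years.
t½ = 21.2/1.3685 ≈ 15.491 years.

15.5 years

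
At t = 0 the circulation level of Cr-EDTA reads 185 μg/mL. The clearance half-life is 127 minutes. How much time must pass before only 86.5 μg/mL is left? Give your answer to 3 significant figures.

Fraction remaining = 86.5/185 ≈ 0.46757.
n = log₂(185/86.5) = ln(2.1387)/ln 2 ≈ 1.0968 half-lives.
t = n × t½ = 1.0968 × 127 ≈ 139.29 minutes.

139 minutes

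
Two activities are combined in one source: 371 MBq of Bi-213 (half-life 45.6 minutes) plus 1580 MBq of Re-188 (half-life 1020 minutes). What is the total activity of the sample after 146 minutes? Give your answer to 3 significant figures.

Bi-213: 371 × (1/2)^(146/45.6) = 371 × (1/2)^3.2018 ≈ 40.323 MBq.
Re-188: 1580 × (1/2)^(146/1020) = 1580 × (1/2)^0.14314 ≈ 1430.8 MBq.
Total = 40.323 + 1430.8 ≈ 1471.1 MBq.

1470 MBq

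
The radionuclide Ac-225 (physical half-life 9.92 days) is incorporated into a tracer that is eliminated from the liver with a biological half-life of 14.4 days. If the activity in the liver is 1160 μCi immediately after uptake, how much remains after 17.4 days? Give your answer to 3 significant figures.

1/t_eff = 1/t_phys + 1/t_biol = 1/9.92 + 1/14.4 = 0.17025 per day.
t_eff = 9.92 × 14.4 / (9.92 + 14.4) ≈ 5.8737 days.
Remaining = 1160 × (1/2)^(17.4/5.8737) = 1160 × (1/2)^2.9624 ≈ 148.83 μCi.

149 μCi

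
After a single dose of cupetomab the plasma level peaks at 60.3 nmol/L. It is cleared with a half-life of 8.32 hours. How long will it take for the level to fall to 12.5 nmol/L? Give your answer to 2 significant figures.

19 hours

Fraction remaining = 12.5/60.3 ≈ 0.2073.
n = log₂(60.3/12.5) = ln(4.824)/ln 2 ≈ 2.2702 half-lives.
t = n × t½ = 2.2702 × 8.32 ≈ 18.888 hours.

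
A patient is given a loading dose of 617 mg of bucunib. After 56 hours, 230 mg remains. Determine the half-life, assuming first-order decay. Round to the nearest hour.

A/A₀ = 230/617 ≈ 0.37277.
n = log₂(2.6826) ≈ 1.4236 half-lives elapsed in 56 hours.
t½ = 56/1.4236 ≈ 39.336 hours.

39 hours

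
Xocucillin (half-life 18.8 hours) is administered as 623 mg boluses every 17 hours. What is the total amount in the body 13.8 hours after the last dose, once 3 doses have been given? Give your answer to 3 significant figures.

The 3 doses were given 47.8, 30.8, 13.8 hours ago.
Total = 623·(1/2)^(47.8/18.8) + 623·(1/2)^(30.8/18.8) + 623·(1/2)^(13.8/18.8)
      = 106.93 + 200.13 + 374.56 ≈ 681.62 mg.

682 mg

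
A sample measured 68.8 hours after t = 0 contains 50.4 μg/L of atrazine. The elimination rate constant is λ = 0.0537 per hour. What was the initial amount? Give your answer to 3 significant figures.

2030 μg/L

t½ = ln 2 / λ = 0.69315 / 0.0537 ≈ 12.908 hours.
Number of half-lives elapsed: n = 68.8/12.908 ≈ 5.3301.
A₀ = A × 2^n = 50.4 × 2^5.3301 = 50.4 × 40.228 ≈ 2027.5 μg/L.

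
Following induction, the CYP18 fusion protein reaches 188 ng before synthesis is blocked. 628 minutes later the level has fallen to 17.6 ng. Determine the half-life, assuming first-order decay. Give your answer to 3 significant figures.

A/A₀ = 17.6/188 ≈ 0.093617.
n = log₂(10.682) ≈ 3.4171 half-lives elapsed in 628 minutes.
t½ = 628/3.4171 ≈ 183.78 minutes.

184 minutes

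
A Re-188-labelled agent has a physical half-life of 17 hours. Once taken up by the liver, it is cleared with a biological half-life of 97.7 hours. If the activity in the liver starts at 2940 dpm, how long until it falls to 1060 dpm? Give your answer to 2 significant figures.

21 hours

1/t_eff = 1/t_phys + 1/t_biol = 1/17 + 1/97.7 = 0.069059 per hour.
t_eff = 17 × 97.7 / (17 + 97.7) ≈ 14.48 hours.
n = log₂(2940/1060) ≈ 1.4718; t = 1.4718 × 14.48 ≈ 21.312 hours.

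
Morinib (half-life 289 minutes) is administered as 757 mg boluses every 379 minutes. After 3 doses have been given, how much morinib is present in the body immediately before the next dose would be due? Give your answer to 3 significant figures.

477 mg

The 3 doses were given 1137, 758, 379 minutes ago.
Total = 757·(1/2)^(1137/289) + 757·(1/2)^(758/289) + 757·(1/2)^(379/289)
      = 49.518 + 122.9 + 305.01 ≈ 477.43 mg.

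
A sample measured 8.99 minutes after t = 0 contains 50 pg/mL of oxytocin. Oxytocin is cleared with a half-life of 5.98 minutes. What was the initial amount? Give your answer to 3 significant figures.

Number of half-lives elapsed: n = 8.99/5.98 ≈ 1.5033.
A₀ = A × 2^n = 50 × 2^1.5033 = 50 × 2.835 ≈ 141.75 pg/mL.

142 pg/mL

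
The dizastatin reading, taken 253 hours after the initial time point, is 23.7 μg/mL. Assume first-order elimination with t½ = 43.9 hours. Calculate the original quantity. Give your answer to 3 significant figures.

1290 μg/mL

Number of half-lives elapsed: n = 253/43.9 ≈ 5.7631.
A₀ = A × 2^n = 23.7 × 2^5.7631 = 23.7 × 54.308 ≈ 1287.1 μg/mL.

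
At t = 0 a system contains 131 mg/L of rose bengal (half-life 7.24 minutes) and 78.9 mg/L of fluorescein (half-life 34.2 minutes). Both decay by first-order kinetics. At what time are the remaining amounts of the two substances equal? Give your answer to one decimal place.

Set 131·(1/2)^(t/7.24) = 78.9·(1/2)^(t/34.2).
Taking log₂: log₂(131/78.9) = t·(1/7.24 − 1/34.2).
log₂(1.6603) = 0.73147; 1/7.24 − 1/34.2 = 0.10888.
t = 0.73147 / 0.10888 ≈ 6.718 minutes.

6.7 minutes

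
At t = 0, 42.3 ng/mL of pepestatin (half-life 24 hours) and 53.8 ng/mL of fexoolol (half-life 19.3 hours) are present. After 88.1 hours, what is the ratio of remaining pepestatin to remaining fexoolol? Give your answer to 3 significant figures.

pepestatin: 42.3 × (1/2)^(88.1/24) = 42.3 × (1/2)^3.6708 ≈ 3.3213 ng/mL.
fexoolol: 53.8 × (1/2)^(88.1/19.3) = 53.8 × (1/2)^4.5648 ≈ 2.2733 ng/mL.
Ratio ≈ 3.3213 / 2.2733 ≈ 1.461.

1.46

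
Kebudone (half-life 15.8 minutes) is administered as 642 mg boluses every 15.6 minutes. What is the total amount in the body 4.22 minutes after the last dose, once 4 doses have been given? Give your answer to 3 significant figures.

The 4 doses were given 51.02, 35.42, 19.82, 4.22 minutes ago.
Total = 642·(1/2)^(51.02/15.8) + 642·(1/2)^(35.42/15.8) + 642·(1/2)^(19.82/15.8) + 642·(1/2)^(4.22/15.8)
      = 68.466 + 135.74 + 269.1 + 533.5 ≈ 1006.8 mg.

1010 mg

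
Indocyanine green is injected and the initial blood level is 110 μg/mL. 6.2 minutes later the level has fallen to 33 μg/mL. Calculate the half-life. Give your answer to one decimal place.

A/A₀ = 33/110 ≈ 0.3.
n = log₂(3.3333) ≈ 1.737 half-lives elapsed in 6.2 minutes.
t½ = 6.2/1.737 ≈ 3.5694 minutes.

3.6 minutes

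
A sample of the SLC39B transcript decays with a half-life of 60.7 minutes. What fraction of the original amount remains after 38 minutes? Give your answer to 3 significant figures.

n = 38/60.7 ≈ 0.62603 half-lives.
Fraction remaining = (1/2)^0.62603 ≈ 0.64796.

0.648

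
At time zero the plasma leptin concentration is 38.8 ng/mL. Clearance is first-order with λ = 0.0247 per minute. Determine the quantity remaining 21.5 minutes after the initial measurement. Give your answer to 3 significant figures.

t½ = ln 2 / λ = 0.69315 / 0.0247 ≈ 28.063 minutes.
Number of half-lives: n = 21.5/28.063 ≈ 0.76614.
Remaining = 38.8 × (1/2)^0.76614 = 38.8 × 0.58799 ≈ 22.814 ng/mL.

22.8 ng/mL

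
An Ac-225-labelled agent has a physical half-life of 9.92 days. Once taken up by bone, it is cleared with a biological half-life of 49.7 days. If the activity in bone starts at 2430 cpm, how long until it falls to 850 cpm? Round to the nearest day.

1/t_eff = 1/t_phys + 1/t_biol = 1/9.92 + 1/49.7 = 0.12093 per day.
t_eff = 9.92 × 49.7 / (9.92 + 49.7) ≈ 8.2694 days.
n = log₂(2430/850) ≈ 1.5154; t = 1.5154 × 8.2694 ≈ 12.532 days.

13 days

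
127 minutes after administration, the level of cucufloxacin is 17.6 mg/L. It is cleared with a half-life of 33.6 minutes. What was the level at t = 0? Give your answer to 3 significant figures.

Number of half-lives elapsed: n = 127/33.6 ≈ 3.7798.
A₀ = A × 2^n = 17.6 × 2^3.7798 = 17.6 × 13.735 ≈ 241.73 mg/L.

242 mg/L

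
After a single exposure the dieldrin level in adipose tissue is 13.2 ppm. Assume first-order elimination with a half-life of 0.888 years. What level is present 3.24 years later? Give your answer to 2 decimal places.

Number of half-lives: n = 3.24/0.888 ≈ 3.6486.
Remaining = 13.2 × (1/2)^3.6486 = 13.2 × 0.079735 ≈ 1.0525 ppm.

1.05 ppm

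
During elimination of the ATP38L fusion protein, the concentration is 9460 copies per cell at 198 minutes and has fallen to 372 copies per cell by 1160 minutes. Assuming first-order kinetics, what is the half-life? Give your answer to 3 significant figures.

Over Δt = 1160 − 198 = 962 minutes, the level fell by a factor of 9460/372 ≈ 25.43.
n = log₂(25.43) ≈ 4.6685 half-lives, so t½ = 962/4.6685 ≈ 206.06 minutes.

206 minutes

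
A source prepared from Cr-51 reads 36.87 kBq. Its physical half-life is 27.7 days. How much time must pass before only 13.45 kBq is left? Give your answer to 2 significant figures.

Fraction remaining = 13.45/36.87 ≈ 0.3648.
n = log₂(36.87/13.45) = ln(2.7413)/ln 2 ≈ 1.4548 half-lives.
t = n × t½ = 1.4548 × 27.7 ≈ 40.299 days.

40 days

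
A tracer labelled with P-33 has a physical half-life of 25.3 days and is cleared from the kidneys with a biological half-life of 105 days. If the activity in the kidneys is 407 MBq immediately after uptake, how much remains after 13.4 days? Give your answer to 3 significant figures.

258 MBq

1/t_eff = 1/t_phys + 1/t_biol = 1/25.3 + 1/105 = 0.04905 per day.
t_eff = 25.3 × 105 / (25.3 + 105) ≈ 20.388 days.
Remaining = 407 × (1/2)^(13.4/20.388) = 407 × (1/2)^0.65726 ≈ 258.07 MBq.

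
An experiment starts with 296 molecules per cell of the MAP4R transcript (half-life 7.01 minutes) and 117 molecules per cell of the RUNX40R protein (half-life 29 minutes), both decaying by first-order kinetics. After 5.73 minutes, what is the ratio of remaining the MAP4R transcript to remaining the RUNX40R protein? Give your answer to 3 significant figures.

1.65

MAP4R transcript: 296 × (1/2)^(5.73/7.01) = 296 × (1/2)^0.8174 ≈ 167.97 molecules per cell.
RUNX40R protein: 117 × (1/2)^(5.73/29) = 117 × (1/2)^0.19759 ≈ 102.02 molecules per cell.
Ratio ≈ 167.97 / 102.02 ≈ 1.6464.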